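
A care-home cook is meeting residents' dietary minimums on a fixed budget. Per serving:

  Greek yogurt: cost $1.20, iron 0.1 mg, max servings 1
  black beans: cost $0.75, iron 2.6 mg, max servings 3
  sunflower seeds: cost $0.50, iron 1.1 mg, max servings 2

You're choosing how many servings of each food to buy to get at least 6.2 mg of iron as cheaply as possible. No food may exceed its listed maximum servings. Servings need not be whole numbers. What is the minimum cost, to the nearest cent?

Cost per mg of iron: black beans $0.2885, sunflower seeds $0.4545, Greek yogurt $12.0000.
Take 2.385 servings of black beans: +6.2 mg iron for $1.79 (total $1.79, still need 0.0 mg).
Greedy by cheapest-per-mg is optimal for a single linear constraint, so the minimum cost is $1.79.

$1.79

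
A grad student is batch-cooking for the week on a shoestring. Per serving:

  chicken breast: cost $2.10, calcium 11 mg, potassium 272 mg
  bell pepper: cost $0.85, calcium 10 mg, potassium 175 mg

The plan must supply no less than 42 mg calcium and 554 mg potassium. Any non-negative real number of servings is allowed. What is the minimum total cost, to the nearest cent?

$3.57

chicken breast only: max(42/11, 554/272) = 3.818 servings → $8.02.
bell pepper only: max(42/10, 554/175) = 4.2 servings → $3.57.
chicken breast + bell pepper: the both-tight solution has a negative serving — not a feasible corner.
So the least-cost plan costs $3.57.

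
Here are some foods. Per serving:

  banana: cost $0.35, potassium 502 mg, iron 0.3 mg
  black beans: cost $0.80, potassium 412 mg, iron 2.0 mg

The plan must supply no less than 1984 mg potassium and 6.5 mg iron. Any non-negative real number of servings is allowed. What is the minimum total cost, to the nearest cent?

$2.94

At the optimum either one food covers both requirements or two foods hit both targets exactly; no other combination can be cheaper.
banana only: max(1984/502, 6.5/0.3) = 21.67 servings → $7.58.
black beans only: max(1984/412, 6.5/2.0) = 4.816 servings → $3.85.
banana + black beans with both tight: 1.465 servings and 3.03 servings → $2.94.
Cheapest feasible corner: $2.94.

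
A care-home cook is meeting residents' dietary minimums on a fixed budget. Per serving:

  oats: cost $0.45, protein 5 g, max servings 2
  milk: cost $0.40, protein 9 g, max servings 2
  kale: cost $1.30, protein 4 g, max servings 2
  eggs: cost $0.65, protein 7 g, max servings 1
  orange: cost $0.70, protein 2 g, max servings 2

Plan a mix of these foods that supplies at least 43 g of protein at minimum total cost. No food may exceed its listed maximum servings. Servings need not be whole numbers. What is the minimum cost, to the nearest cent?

$4.95

Cost per g of protein: milk $0.0444, oats $0.0900, eggs $0.0929, kale $0.3250, orange $0.3500.
Take 2 servings of milk: +18.0 g protein for $0.80 (total $0.80, still need 25.0 g).
Take 2 servings of oats: +10.0 g protein for $0.90 (total $1.70, still need 15.0 g).
Take 1 serving of eggs: +7.0 g protein for $0.65 (total $2.35, still need 8.0 g).
Take 2 servings of kale: +8.0 g protein for $2.60 (total $4.95, still need 0.0 g).
Filling from the cheapest source first is optimal under one linear minimum: $4.95.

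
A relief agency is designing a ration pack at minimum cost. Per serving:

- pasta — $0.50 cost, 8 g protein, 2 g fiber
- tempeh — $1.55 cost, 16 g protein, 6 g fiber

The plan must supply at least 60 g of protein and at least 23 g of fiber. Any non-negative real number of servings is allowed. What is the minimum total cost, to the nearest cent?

For a min-cost LP with two ≥-constraints, a basic feasible solution has at most two positive variables.
pasta only: max(60/8, 23/2) = 11.5 servings → $5.75.
tempeh only: max(60/16, 23/6) = 3.833 servings → $5.94.
pasta + tempeh with both targets exact would need a negative amount; discard.
Cheapest feasible corner: $5.75.

$5.75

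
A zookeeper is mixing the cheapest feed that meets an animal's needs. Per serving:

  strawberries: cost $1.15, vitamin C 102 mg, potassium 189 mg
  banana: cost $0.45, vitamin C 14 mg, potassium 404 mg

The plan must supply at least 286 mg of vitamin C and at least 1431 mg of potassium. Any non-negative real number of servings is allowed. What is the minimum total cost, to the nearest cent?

$3.92

Check every corner: each single food scaled to meet both minima, and each pair solved so both constraints bind.
strawberries only: max(286/102, 1431/189) = 7.571 servings → $8.71.
banana only: max(286/14, 1431/404) = 20.43 servings → $9.19.
strawberries + banana with both tight: 2.477 servings and 2.383 servings → $3.92.
Cheapest feasible corner: $3.92.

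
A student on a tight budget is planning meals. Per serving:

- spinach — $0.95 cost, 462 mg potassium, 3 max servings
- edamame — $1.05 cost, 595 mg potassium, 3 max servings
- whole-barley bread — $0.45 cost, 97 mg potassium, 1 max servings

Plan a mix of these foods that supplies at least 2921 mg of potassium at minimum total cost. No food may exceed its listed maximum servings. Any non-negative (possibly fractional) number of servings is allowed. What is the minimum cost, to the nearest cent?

$5.49

Cost per mg of potassium: edamame $0.0018, spinach $0.0021, whole-barley bread $0.0046.
Take 3 servings of edamame: +1785.0 mg potassium for $3.15 (total $3.15, still need 1136.0 mg).
Take 2.459 servings of spinach: +1136.0 mg potassium for $2.34 (total $5.49, still need 0.0 mg).
Greedy by cheapest-per-mg is optimal for a single linear constraint, so the minimum cost is $5.49.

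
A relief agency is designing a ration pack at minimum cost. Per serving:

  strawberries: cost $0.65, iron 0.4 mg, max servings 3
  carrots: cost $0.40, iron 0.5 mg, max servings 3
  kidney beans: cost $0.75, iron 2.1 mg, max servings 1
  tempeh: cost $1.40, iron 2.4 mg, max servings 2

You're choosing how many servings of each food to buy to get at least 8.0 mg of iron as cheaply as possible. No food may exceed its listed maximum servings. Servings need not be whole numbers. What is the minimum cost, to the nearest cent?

$4.43

Cost per mg of iron: kidney beans $0.3571, tempeh $0.5833, carrots $0.8000, strawberries $1.6250.
Take 1 serving of kidney beans: +2.1 mg iron for $0.75 (total $0.75, still need 5.9 mg).
Take 2 servings of tempeh: +4.8 mg iron for $2.80 (total $3.55, still need 1.1 mg).
Take 2.2 servings of carrots: +1.1 mg iron for $0.88 (total $4.43, still need 0.0 mg).
Filling from the cheapest source first is optimal under one linear minimum: $4.43.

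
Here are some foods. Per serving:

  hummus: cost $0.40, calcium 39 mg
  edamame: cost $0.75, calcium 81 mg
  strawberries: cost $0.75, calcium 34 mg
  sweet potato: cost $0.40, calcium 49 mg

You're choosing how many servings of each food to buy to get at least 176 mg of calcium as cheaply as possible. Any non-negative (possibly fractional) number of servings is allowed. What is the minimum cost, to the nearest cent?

Cost per mg of calcium: sweet potato $0.0082, edamame $0.0093, hummus $0.0103, strawberries $0.0221.
With no serving limits, use only sweet potato: 176 mg / 49 mg = 3.592 servings × $0.40 = $1.44.

$1.44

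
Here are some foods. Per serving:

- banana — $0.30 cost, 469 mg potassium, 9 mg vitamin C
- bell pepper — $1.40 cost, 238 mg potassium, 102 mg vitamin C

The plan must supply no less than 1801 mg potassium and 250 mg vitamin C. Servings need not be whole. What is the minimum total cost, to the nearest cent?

$3.91

This is a tiny linear program; its minimum lies at a vertex of the feasible set. List the vertices and price them.
banana only: max(1801/469, 250/9) = 27.78 servings → $8.33.
bell pepper only: max(1801/238, 250/102) = 7.567 servings → $10.59.
banana + bell pepper with both tight: 2.718 servings and 2.211 servings → $3.91.
The minimum over all feasible corners is $3.91.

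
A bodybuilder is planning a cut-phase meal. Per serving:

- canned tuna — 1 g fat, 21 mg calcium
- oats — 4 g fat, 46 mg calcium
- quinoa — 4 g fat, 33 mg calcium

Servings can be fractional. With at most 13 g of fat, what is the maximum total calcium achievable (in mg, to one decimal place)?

Calcium per g fat: canned tuna 21, oats 11.5, quinoa 8.25.
With no serving limits, spend the whole fat allowance on canned tuna: 13 g / 1 g × 21 mg = 273.0 mg.

273.0 mg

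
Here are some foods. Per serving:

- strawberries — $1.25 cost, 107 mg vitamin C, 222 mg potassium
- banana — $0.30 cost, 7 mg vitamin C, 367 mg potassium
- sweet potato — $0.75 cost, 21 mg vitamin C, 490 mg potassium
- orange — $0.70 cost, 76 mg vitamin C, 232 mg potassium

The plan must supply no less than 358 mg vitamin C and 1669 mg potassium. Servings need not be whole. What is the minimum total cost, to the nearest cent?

$3.69

Compare the cost at each extreme point of the feasible region.
strawberries only: max(358/107, 1669/222) = 7.518 servings → $9.40.
banana only: max(358/7, 1669/367) = 51.14 servings → $15.34.
sweet potato only: max(358/21, 1669/490) = 17.05 servings → $12.79.
orange only: max(358/76, 1669/232) = 7.194 servings → $5.04.
strawberries + banana with both tight: 3.174 servings and 2.628 servings → $4.76.
strawberries + sweet potato with both tight: 2.939 servings and 2.075 servings → $5.23.
strawberries + orange: intersection lies outside the first quadrant.
banana + sweet potato: the both-tight solution has a negative serving — not a feasible corner.
banana + orange with both tight: 1.667 servings and 4.557 servings → $3.69.
sweet potato + orange with both tight: 1.353 servings and 4.337 servings → $4.05.
So the least-cost plan costs $3.69.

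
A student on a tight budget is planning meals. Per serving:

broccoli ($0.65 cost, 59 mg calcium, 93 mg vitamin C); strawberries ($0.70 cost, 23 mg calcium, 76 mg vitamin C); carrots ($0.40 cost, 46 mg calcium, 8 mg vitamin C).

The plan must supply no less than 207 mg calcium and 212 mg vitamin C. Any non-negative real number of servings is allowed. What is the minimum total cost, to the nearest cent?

With two linear requirements the optimum uses one or two foods; enumerate the corners.
broccoli only: max(207/59, 212/93) = 3.508 servings → $2.28.
strawberries only: max(207/23, 212/76) = 9 servings → $6.30.
carrots only: max(207/46, 212/8) = 26.5 servings → $10.60.
broccoli + strawberries: the both-tight solution has a negative serving — not a feasible corner.
broccoli + carrots with both tight: 2.127 servings and 1.772 servings → $2.09.
strawberries + carrots with both tight: 2.444 servings and 3.278 servings → $3.02.
So the least-cost plan costs $2.09.

$2.09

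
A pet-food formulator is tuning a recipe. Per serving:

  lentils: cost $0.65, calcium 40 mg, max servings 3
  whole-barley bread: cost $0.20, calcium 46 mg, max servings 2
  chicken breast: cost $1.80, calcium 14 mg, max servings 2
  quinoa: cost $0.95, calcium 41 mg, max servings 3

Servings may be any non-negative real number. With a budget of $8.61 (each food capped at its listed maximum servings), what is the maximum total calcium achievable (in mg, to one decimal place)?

361.5 mg

Calcium per dollar: whole-barley bread 230, lentils 61.54, quinoa 43.16, chicken breast 7.778.
Take 2 servings of whole-barley bread: spends $0.40, +92.0 mg calcium (running total 92.0 mg).
Take 3 servings of lentils: spends $1.95, +120.0 mg calcium (running total 212.0 mg).
Take 3 servings of quinoa: spends $2.85, +123.0 mg calcium (running total 335.0 mg).
Take 1.894 servings of chicken breast: spends $3.41, +26.5 mg calcium (running total 361.5 mg).
Greedy by best ratio exhausts the cost allowance optimally: 361.5 mg.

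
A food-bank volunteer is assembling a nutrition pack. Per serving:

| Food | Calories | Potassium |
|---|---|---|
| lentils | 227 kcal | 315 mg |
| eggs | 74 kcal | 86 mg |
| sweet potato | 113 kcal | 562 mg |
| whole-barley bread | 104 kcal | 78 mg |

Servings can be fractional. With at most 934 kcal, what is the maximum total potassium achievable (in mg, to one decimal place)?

4645.2 mg

Potassium per kcal: sweet potato 4.973, lentils 1.388, eggs 1.162, whole-barley bread 0.75.
With no serving limits, spend the whole calories allowance on sweet potato: 934 kcal / 113 kcal × 562 mg = 4645.2 mg.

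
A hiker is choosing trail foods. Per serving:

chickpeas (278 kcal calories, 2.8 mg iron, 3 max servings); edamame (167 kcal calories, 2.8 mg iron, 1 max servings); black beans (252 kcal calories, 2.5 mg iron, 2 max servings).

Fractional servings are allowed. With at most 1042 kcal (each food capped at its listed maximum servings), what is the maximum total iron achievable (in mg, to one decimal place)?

Iron per kcal: edamame 0.01677, chickpeas 0.01007, black beans 0.009921.
Take 1 serving of edamame: uses 167 kcal, +2.8 mg iron (running total 2.8 mg).
Take 3 servings of chickpeas: uses 834 kcal, +8.4 mg iron (running total 11.2 mg).
Take 0.1627 servings of black beans: uses 41 kcal, +0.4 mg iron (running total 11.6 mg).
Filling greedily by iron-per-kcal is optimal for one linear limit, giving 11.6 mg.

11.6 mg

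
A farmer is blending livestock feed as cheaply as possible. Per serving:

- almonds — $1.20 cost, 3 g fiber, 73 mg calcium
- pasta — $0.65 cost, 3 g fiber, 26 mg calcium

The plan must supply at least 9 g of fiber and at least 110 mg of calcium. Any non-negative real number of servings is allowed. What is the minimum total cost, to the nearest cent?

$2.32

This is a tiny linear program; its minimum lies at a vertex of the feasible set. List the vertices and price them.
almonds only: max(9/3, 110/73) = 3 servings → $3.60.
pasta only: max(9/3, 110/26) = 4.231 servings → $2.75.
almonds + pasta with both tight: 0.6809 servings and 2.319 servings → $2.32.
Cheapest feasible corner: $2.32.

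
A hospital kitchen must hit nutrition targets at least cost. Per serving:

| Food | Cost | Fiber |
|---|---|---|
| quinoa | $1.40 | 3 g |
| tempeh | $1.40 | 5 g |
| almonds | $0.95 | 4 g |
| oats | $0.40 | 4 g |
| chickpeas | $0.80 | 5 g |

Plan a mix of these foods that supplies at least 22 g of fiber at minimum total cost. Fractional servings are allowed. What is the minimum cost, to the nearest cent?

Cost per g of fiber: oats $0.1000, chickpeas $0.1600, almonds $0.2375, tempeh $0.2800, quinoa $0.4667.
With no serving limits, use only oats: 22 g / 4 g = 5.5 servings × $0.40 = $2.20.

$2.20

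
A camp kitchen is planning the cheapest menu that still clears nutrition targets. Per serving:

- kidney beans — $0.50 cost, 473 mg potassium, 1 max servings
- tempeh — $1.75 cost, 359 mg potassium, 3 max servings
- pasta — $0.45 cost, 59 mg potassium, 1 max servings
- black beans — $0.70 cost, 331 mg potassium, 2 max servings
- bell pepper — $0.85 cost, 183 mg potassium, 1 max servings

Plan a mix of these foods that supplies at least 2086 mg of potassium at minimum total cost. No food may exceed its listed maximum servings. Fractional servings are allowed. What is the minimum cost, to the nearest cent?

$6.49

Cost per mg of potassium: kidney beans $0.0011, black beans $0.0021, bell pepper $0.0046, tempeh $0.0049, pasta $0.0076.
Take 1 serving of kidney beans: +473.0 mg potassium for $0.50 (total $0.50, still need 1613.0 mg).
Take 2 servings of black beans: +662.0 mg potassium for $1.40 (total $1.90, still need 951.0 mg).
Take 1 serving of bell pepper: +183.0 mg potassium for $0.85 (total $2.75, still need 768.0 mg).
Take 2.139 servings of tempeh: +768.0 mg potassium for $3.74 (total $6.49, still need 0.0 mg).
Filling from the cheapest source first is optimal under one linear minimum: $6.49.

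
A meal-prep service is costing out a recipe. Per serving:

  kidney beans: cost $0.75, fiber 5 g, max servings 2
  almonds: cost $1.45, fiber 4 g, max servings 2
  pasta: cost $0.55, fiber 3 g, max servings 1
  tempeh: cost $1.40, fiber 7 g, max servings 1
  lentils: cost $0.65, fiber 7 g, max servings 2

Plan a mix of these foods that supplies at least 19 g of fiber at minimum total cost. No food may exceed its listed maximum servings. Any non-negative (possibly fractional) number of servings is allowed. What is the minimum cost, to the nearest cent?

Cost per g of fiber: lentils $0.0929, kidney beans $0.1500, pasta $0.1833, tempeh $0.2000, almonds $0.3625.
Take 2 servings of lentils: +14.0 g fiber for $1.30 (total $1.30, still need 5.0 g).
Take 1 serving of kidney beans: +5.0 g fiber for $0.75 (total $2.05, still need 0.0 g).
Greedy by cheapest-per-g is optimal for a single linear constraint, so the minimum cost is $2.05.

$2.05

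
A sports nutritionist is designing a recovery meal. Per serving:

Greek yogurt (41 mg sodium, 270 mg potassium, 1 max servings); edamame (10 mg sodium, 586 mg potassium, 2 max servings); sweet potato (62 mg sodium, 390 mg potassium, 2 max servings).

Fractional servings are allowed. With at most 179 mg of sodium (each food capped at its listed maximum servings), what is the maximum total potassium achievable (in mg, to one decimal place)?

Potassium per mg sodium: edamame 58.6, Greek yogurt 6.585, sweet potato 6.29.
Take 2 servings of edamame: uses 20 mg sodium, +1172.0 mg potassium (running total 1172.0 mg).
Take 1 serving of Greek yogurt: uses 41 mg sodium, +270.0 mg potassium (running total 1442.0 mg).
Take 1.903 servings of sweet potato: uses 118 mg sodium, +742.3 mg potassium (running total 2184.3 mg).
Greedy by best ratio exhausts the sodium allowance optimally: 2184.3 mg.

2184.3 mg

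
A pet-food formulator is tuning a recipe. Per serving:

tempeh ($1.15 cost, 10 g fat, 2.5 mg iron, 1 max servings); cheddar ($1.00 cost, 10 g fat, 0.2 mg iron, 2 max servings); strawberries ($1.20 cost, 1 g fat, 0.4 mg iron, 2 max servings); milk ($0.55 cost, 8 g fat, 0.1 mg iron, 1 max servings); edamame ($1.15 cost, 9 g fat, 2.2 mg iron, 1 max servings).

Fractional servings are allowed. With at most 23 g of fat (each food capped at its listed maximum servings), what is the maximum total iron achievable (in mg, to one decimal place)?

Iron per g fat: strawberries 0.4, tempeh 0.25, edamame 0.2444, cheddar 0.02, milk 0.0125.
Take 2 servings of strawberries: uses 2 g fat, +0.8 mg iron (running total 0.8 mg).
Take 1 serving of tempeh: uses 10 g fat, +2.5 mg iron (running total 3.3 mg).
Take 1 serving of edamame: uses 9 g fat, +2.2 mg iron (running total 5.5 mg).
Take 0.2 servings of cheddar: uses 2 g fat, +0.0 mg iron (running total 5.5 mg).
Filling greedily by iron-per-g fat is optimal for one linear limit, giving 5.5 mg.

5.5 mg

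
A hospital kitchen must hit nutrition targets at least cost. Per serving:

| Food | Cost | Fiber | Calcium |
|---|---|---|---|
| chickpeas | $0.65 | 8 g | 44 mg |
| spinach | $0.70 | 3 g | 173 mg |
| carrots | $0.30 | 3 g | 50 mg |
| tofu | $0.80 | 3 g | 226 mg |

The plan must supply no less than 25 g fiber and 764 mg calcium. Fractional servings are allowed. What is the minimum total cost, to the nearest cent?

$3.49

With two linear requirements the optimum uses one or two foods; enumerate the corners.
chickpeas only: max(25/8, 764/44) = 17.36 servings → $11.29.
spinach only: max(25/3, 764/173) = 8.333 servings → $5.83.
carrots only: max(25/3, 764/50) = 15.28 servings → $4.58.
tofu only: max(25/3, 764/226) = 8.333 servings → $6.67.
chickpeas + spinach with both tight: 1.624 servings and 4.003 servings → $3.86.
chickpeas + carrots: the both-tight solution has a negative serving — not a feasible corner.
chickpeas + tofu with both tight: 2.004 servings and 2.99 servings → $3.69.
spinach + carrots with both tight: 2.824 servings and 5.509 servings → $3.63.
spinach + tofu: the both-tight solution has a negative serving — not a feasible corner.
carrots + tofu with both tight: 6.36 servings and 1.973 servings → $3.49.
Cheapest feasible corner: $3.49.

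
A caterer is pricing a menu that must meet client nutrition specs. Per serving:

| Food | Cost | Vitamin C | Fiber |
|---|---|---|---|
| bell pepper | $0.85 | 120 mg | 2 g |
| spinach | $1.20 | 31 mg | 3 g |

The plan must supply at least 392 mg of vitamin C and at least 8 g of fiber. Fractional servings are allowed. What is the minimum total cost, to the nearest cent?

bell pepper only: max(392/120, 8/2) = 4 servings → $3.40.
spinach only: max(392/31, 8/3) = 12.65 servings → $15.17.
bell pepper + spinach with both tight: 3.114 servings and 0.5906 servings → $3.36.
Cheapest feasible corner: $3.36.

$3.36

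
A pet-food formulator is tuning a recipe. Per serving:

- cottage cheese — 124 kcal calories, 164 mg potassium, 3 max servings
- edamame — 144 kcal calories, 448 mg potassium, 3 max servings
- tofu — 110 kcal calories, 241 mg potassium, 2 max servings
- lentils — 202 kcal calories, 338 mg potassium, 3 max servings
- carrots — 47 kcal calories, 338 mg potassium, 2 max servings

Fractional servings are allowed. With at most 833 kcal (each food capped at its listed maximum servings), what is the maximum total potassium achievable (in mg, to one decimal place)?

Potassium per kcal: carrots 7.191, edamame 3.111, tofu 2.191, lentils 1.673, cottage cheese 1.323.
Take 2 servings of carrots: uses 94 kcal, +676.0 mg potassium (running total 676.0 mg).
Take 3 servings of edamame: uses 432 kcal, +1344.0 mg potassium (running total 2020.0 mg).
Take 2 servings of tofu: uses 220 kcal, +482.0 mg potassium (running total 2502.0 mg).
Take 0.4307 servings of lentils: uses 87 kcal, +145.6 mg potassium (running total 2647.6 mg).
Greedy by best ratio exhausts the calories allowance optimally: 2647.6 mg.

2647.6 mg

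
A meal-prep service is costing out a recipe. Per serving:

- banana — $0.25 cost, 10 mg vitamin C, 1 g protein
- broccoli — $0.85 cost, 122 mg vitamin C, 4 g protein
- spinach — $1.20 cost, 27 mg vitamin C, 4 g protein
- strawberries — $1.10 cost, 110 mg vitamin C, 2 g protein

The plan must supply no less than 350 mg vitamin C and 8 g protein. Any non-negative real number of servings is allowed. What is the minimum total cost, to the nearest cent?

The cheapest plan sits at a corner of the feasible region — with two constraints it uses at most two foods.
banana only: max(350/10, 8/1) = 35 servings → $8.75.
broccoli only: max(350/122, 8/4) = 2.869 servings → $2.44.
spinach only: max(350/27, 8/4) = 12.96 servings → $15.56.
strawberries only: max(350/110, 8/2) = 4 servings → $4.40.
banana + broccoli: intersection lies outside the first quadrant.
banana + spinach: the both-tight solution has a negative serving — not a feasible corner.
banana + strawberries with both tight: 2 servings and 3 servings → $3.80.
broccoli + spinach: the both-tight solution has a negative serving — not a feasible corner.
broccoli + strawberries with both tight: 0.9184 servings and 2.163 servings → $3.16.
spinach + strawberries with both tight: 0.4663 servings and 3.067 servings → $3.93.
So the least-cost plan costs $2.44.

$2.44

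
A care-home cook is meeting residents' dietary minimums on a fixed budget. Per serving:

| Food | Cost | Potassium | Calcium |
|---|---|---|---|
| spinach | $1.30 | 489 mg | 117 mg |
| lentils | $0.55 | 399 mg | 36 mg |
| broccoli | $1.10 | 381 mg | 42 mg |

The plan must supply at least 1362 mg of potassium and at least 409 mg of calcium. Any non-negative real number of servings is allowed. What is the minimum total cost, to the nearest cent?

$4.54

A basic optimal solution has at most two foods positive. Try each food alone and each pair with both targets met exactly.
spinach only: max(1362/489, 409/117) = 3.496 servings → $4.54.
lentils only: max(1362/399, 409/36) = 11.36 servings → $6.25.
broccoli only: max(1362/381, 409/42) = 9.738 servings → $10.71.
spinach + lentils with both targets exact would need a negative amount; discard.
spinach + broccoli: intersection lies outside the first quadrant.
lentils + broccoli with both targets exact would need a negative amount; discard.
So the least-cost plan costs $4.54.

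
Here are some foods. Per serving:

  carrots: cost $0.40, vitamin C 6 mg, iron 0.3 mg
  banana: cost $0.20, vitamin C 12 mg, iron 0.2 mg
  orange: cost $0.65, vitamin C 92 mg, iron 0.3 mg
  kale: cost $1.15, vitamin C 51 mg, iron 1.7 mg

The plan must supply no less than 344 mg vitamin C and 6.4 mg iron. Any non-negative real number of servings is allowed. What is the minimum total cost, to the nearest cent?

$5.15

Check every corner: each single food scaled to meet both minima, and each pair solved so both constraints bind.
carrots only: max(344/6, 6.4/0.3) = 57.33 servings → $22.93.
banana only: max(344/12, 6.4/0.2) = 32 servings → $6.40.
orange only: max(344/92, 6.4/0.3) = 21.33 servings → $13.87.
kale only: max(344/51, 6.4/1.7) = 6.745 servings → $7.76.
carrots + banana with both tight: 3.333 servings and 27 servings → $6.73.
carrots + orange with both tight: 18.82 servings and 2.512 servings → $9.16.
carrots + kale: the both-tight solution has a negative serving — not a feasible corner.
banana + orange: intersection lies outside the first quadrant.
banana + kale with both tight: 25.33 servings and 0.7843 servings → $5.97.
orange + kale with both tight: 1.831 servings and 3.442 servings → $5.15.
Cheapest feasible corner: $5.15.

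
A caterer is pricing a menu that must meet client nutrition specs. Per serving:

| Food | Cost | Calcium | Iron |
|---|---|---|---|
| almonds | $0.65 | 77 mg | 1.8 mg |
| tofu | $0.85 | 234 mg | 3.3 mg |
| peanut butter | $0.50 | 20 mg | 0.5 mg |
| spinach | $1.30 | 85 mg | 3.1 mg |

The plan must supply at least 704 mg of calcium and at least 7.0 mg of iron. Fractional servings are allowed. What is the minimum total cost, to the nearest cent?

$2.56

Minimising a linear cost over {calcium ≥ 704, iron ≥ 7.0, servings ≥ 0} — the optimum is at a vertex, using one or two foods.
almonds only: max(704/77, 7.0/1.8) = 9.143 servings → $5.94.
tofu only: max(704/234, 7.0/3.3) = 3.009 servings → $2.56.
peanut butter only: max(704/20, 7.0/0.5) = 35.2 servings → $17.60.
spinach only: max(704/85, 7.0/3.1) = 8.282 servings → $10.77.
almonds + tofu: the both-tight solution has a negative serving — not a feasible corner.
almonds + peanut butter: intersection lies outside the first quadrant.
almonds + spinach with both targets exact would need a negative amount; discard.
tofu + peanut butter: the both-tight solution has a negative serving — not a feasible corner.
tofu + spinach: intersection lies outside the first quadrant.
peanut butter + spinach: the both-tight solution has a negative serving — not a feasible corner.
Cheapest feasible corner: $2.56.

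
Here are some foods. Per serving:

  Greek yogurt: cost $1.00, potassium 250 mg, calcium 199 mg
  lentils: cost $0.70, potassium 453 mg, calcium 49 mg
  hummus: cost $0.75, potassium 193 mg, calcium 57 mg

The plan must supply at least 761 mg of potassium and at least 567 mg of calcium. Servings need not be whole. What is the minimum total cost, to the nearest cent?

Greek yogurt only: max(761/250, 567/199) = 3.044 servings → $3.04.
lentils only: max(761/453, 567/49) = 11.57 servings → $8.10.
hummus only: max(761/193, 567/57) = 9.947 servings → $7.46.
Greek yogurt + lentils with both tight: 2.819 servings and 0.1244 servings → $2.91.
Greek yogurt + hummus with both tight: 2.734 servings and 0.4011 servings → $3.04.
lentils + hummus with both targets exact would need a negative amount; discard.
So the least-cost plan costs $2.91.

$2.91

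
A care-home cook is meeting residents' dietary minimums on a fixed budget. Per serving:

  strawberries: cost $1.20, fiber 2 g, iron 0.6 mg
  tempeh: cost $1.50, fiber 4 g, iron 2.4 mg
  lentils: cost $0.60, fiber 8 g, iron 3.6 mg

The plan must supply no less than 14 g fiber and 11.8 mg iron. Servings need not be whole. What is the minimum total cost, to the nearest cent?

strawberries only: max(14/2, 11.8/0.6) = 19.67 servings → $23.60.
tempeh only: max(14/4, 11.8/2.4) = 4.917 servings → $7.38.
lentils only: max(14/8, 11.8/3.6) = 3.278 servings → $1.97.
strawberries + tempeh: intersection lies outside the first quadrant.
strawberries + lentils with both targets exact would need a negative amount; discard.
tempeh + lentils: intersection lies outside the first quadrant.
The minimum over all feasible corners is $1.97.

$1.97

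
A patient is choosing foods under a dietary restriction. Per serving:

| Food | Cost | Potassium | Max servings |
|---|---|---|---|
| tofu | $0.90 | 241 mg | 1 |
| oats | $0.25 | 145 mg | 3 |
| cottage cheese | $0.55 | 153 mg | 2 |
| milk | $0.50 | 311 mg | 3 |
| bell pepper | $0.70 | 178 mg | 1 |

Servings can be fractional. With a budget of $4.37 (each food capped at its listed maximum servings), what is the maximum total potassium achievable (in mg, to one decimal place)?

1945.5 mg

Potassium per dollar: milk 622, oats 580, cottage cheese 278.2, tofu 267.8, bell pepper 254.3.
Take 3 servings of milk: spends $1.50, +933.0 mg potassium (running total 933.0 mg).
Take 3 servings of oats: spends $0.75, +435.0 mg potassium (running total 1368.0 mg).
Take 2 servings of cottage cheese: spends $1.10, +306.0 mg potassium (running total 1674.0 mg).
Take 1 serving of tofu: spends $0.90, +241.0 mg potassium (running total 1915.0 mg).
Take 0.1714 servings of bell pepper: spends $0.12, +30.5 mg potassium (running total 1945.5 mg).
Filling greedily by potassium-per-dollar is optimal for one linear limit, giving 1945.5 mg.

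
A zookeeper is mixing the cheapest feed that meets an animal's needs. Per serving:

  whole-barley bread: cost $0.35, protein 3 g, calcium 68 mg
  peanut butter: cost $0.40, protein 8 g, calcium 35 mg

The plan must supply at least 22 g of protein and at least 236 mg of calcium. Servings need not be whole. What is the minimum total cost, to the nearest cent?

$1.61

Compare the cost at each extreme point of the feasible region.
whole-barley bread only: max(22/3, 236/68) = 7.333 servings → $2.57.
peanut butter only: max(22/8, 236/35) = 6.743 servings → $2.70.
whole-barley bread + peanut butter with both tight: 2.547 servings and 1.795 servings → $1.61.
Cheapest feasible corner: $1.61.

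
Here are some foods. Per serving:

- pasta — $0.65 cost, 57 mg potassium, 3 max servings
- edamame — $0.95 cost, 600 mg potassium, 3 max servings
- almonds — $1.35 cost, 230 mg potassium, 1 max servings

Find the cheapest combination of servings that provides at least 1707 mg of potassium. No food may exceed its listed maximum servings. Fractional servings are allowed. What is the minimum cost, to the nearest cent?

$2.70

Cost per mg of potassium: edamame $0.0016, almonds $0.0059, pasta $0.0114.
Take 2.845 servings of edamame: +1707.0 mg potassium for $2.70 (total $2.70, still need 0.0 mg).
Filling from the cheapest source first is optimal under one linear minimum: $2.70.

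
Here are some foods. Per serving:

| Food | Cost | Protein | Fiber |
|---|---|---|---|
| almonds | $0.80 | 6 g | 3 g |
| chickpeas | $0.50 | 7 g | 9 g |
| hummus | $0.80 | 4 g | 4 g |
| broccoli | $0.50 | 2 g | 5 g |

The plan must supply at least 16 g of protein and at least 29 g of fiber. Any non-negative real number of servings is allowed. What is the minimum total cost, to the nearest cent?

Compare the cost at each extreme point of the feasible region.
almonds only: max(16/6, 29/3) = 9.667 servings → $7.73.
chickpeas only: max(16/7, 29/9) = 3.222 servings → $1.61.
hummus only: max(16/4, 29/4) = 7.25 servings → $5.80.
broccoli only: max(16/2, 29/5) = 8 servings → $4.00.
almonds + chickpeas: intersection lies outside the first quadrant.
almonds + hummus: intersection lies outside the first quadrant.
almonds + broccoli with both tight: 0.9167 servings and 5.25 servings → $3.36.
chickpeas + hummus: intersection lies outside the first quadrant.
chickpeas + broccoli with both tight: 1.294 servings and 3.471 servings → $2.38.
hummus + broccoli with both tight: 1.833 servings and 4.333 servings → $3.63.
So the least-cost plan costs $1.61.

$1.61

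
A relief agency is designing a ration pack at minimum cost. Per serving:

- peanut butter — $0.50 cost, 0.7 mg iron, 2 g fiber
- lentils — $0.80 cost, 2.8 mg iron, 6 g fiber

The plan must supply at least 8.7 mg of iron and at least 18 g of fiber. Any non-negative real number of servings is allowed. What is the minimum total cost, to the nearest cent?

$2.49

For a min-cost LP with two ≥-constraints, a basic feasible solution has at most two positive variables.
peanut butter only: max(8.7/0.7, 18/2) = 12.43 servings → $6.21.
lentils only: max(8.7/2.8, 18/6) = 3.107 servings → $2.49.
peanut butter + lentils: the both-tight solution has a negative serving — not a feasible corner.
So the least-cost plan costs $2.49.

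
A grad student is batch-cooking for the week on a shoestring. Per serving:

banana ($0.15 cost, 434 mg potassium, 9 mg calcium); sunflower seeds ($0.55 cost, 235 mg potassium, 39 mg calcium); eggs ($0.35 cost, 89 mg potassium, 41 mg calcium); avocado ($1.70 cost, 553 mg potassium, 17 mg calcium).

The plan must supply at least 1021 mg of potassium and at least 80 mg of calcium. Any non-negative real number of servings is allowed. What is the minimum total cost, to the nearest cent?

An LP optimum is at a vertex; with two nutrient constraints at most two foods are used. Check each candidate.
banana only: max(1021/434, 80/9) = 8.889 servings → $1.33.
sunflower seeds only: max(1021/235, 80/39) = 4.345 servings → $2.39.
eggs only: max(1021/89, 80/41) = 11.47 servings → $4.02.
avocado only: max(1021/553, 80/17) = 4.706 servings → $8.00.
banana + sunflower seeds with both tight: 1.419 servings and 1.724 servings → $1.16.
banana + eggs with both tight: 2.044 servings and 1.502 servings → $0.83.
banana + avocado with both targets exact would need a negative amount; discard.
sunflower seeds + eggs: intersection lies outside the first quadrant.
sunflower seeds + avocado with both tight: 1.53 servings and 1.196 servings → $2.87.
eggs + avocado with both tight: 1.27 servings and 1.642 servings → $3.24.
The minimum over all feasible corners is $0.83.

$0.83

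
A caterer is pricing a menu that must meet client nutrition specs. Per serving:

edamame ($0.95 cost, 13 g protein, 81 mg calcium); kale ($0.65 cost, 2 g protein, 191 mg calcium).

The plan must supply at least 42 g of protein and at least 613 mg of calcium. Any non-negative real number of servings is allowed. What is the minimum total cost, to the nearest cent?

$4.06

edamame only: max(42/13, 613/81) = 7.568 servings → $7.19.
kale only: max(42/2, 613/191) = 21 servings → $13.65.
edamame + kale with both tight: 2.928 servings and 1.968 servings → $4.06.
So the least-cost plan costs $4.06.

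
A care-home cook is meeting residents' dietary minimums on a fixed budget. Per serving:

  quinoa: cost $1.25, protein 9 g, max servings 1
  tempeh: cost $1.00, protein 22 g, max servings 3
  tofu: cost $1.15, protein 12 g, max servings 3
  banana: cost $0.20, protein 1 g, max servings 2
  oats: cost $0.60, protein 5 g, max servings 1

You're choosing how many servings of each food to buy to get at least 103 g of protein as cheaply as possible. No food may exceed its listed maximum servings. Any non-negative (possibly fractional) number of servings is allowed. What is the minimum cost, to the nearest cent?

$6.57

Cost per g of protein: tempeh $0.0455, tofu $0.0958, oats $0.1200, quinoa $0.1389, banana $0.2000.
Take 3 servings of tempeh: +66.0 g protein for $3.00 (total $3.00, still need 37.0 g).
Take 3 servings of tofu: +36.0 g protein for $3.45 (total $6.45, still need 1.0 g).
Take 0.2 servings of oats: +1.0 g protein for $0.12 (total $6.57, still need 0.0 g).
Filling from the cheapest source first is optimal under one linear minimum: $6.57.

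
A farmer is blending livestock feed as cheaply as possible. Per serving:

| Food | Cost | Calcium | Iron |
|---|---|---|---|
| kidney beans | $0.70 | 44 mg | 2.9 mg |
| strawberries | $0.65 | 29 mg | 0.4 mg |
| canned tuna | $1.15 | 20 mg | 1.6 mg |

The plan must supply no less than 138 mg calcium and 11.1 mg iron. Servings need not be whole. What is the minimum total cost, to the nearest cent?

kidney beans only: max(138/44, 11.1/2.9) = 3.828 servings → $2.68.
strawberries only: max(138/29, 11.1/0.4) = 27.75 servings → $18.04.
canned tuna only: max(138/20, 11.1/1.6) = 6.938 servings → $7.98.
kidney beans + strawberries: intersection lies outside the first quadrant.
kidney beans + canned tuna with both targets exact would need a negative amount; discard.
strawberries + canned tuna with both targets exact would need a negative amount; discard.
So the least-cost plan costs $2.68.

$2.68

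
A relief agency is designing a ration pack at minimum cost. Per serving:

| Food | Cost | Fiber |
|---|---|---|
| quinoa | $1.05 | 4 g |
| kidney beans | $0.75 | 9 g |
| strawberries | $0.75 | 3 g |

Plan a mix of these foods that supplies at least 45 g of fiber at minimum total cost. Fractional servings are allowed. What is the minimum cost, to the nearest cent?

Cost per g of fiber: kidney beans $0.0833, strawberries $0.2500, quinoa $0.2625.
With no serving limits, use only kidney beans: 45 g / 9 g = 5 servings × $0.75 = $3.75.

$3.75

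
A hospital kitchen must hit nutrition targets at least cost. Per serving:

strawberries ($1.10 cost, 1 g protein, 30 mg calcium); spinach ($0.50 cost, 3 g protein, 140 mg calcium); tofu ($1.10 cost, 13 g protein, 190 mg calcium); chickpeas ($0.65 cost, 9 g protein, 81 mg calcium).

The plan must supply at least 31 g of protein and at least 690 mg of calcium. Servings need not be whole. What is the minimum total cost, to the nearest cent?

Two binding constraints pin down two serving amounts, so the optimal mix uses at most two foods. The candidates are each food alone (scaled to the tighter of protein/calcium) and each pair with both constraints tight.
strawberries only: max(31/1, 690/30) = 31 servings → $34.10.
spinach only: max(31/3, 690/140) = 10.33 servings → $5.17.
tofu only: max(31/13, 690/190) = 3.632 servings → $3.99.
chickpeas only: max(31/9, 690/81) = 8.519 servings → $5.54.
strawberries + spinach: intersection lies outside the first quadrant.
strawberries + tofu with both tight: 15.4 servings and 1.2 servings → $18.26.
strawberries + chickpeas with both tight: 19.57 servings and 1.27 servings → $22.35.
spinach + tofu with both tight: 2.464 servings and 1.816 servings → $3.23.
spinach + chickpeas with both tight: 3.637 servings and 2.232 servings → $3.27.
tofu + chickpeas with both targets exact would need a negative amount; discard.
The minimum over all feasible corners is $3.23.

$3.23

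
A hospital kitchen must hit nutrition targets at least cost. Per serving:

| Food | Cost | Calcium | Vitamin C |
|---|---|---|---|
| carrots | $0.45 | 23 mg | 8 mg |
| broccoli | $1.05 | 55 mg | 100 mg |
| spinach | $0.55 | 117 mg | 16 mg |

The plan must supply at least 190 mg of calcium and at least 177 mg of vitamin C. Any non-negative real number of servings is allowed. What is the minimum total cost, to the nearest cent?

This is a tiny linear program; its minimum lies at a vertex of the feasible set. List the vertices and price them.
carrots only: max(190/23, 177/8) = 22.12 servings → $9.96.
broccoli only: max(190/55, 177/100) = 3.455 servings → $3.63.
spinach only: max(190/117, 177/16) = 11.06 servings → $6.08.
carrots + broccoli with both tight: 4.981 servings and 1.372 servings → $3.68.
carrots + spinach: the both-tight solution has a negative serving — not a feasible corner.
broccoli + spinach with both tight: 1.633 servings and 0.8563 servings → $2.19.
Cheapest feasible corner: $2.19.

$2.19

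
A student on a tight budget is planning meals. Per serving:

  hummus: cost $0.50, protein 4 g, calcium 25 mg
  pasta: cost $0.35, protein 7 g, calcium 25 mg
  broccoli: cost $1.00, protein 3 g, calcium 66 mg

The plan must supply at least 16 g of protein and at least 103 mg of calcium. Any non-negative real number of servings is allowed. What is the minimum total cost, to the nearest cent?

An LP optimum is at a vertex; with two nutrient constraints at most two foods are used. Check each candidate.
hummus only: max(16/4, 103/25) = 4.12 servings → $2.06.
pasta only: max(16/7, 103/25) = 4.12 servings → $1.44.
broccoli only: max(16/3, 103/66) = 5.333 servings → $5.33.
hummus + pasta: the both-tight solution has a negative serving — not a feasible corner.
hummus + broccoli with both tight: 3.952 servings and 0.06349 servings → $2.04.
pasta + broccoli with both tight: 1.93 servings and 0.8295 servings → $1.51.
The minimum over all feasible corners is $1.44.

$1.44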